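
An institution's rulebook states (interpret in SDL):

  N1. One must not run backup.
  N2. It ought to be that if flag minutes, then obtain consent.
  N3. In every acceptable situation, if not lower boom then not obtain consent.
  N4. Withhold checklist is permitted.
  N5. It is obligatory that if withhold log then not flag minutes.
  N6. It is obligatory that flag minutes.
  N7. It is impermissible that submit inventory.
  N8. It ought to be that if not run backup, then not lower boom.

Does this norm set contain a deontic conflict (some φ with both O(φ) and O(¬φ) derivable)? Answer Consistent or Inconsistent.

Premise 1, F(run_backup), is equivalent to O(¬run_backup).
With premise 8, O(¬run_backup → ¬lower_boom), the K-axiom yields O(¬lower_boom).
Premise 3 is O(¬lower_boom → ¬obtain_consent); since O(¬lower_boom), deontic closure gives O(¬obtain_consent).
The contrapositive of premise 2 (O(flag_minutes → obtain_consent)) is O(¬obtain_consent → ¬flag_minutes), and O(¬obtain_consent) is already established, so O(¬flag_minutes).
Yet premise 6 states O(flag_minutes).
We now have both O(¬flag_minutes) and O(flag_minutes) — flag_minutes is simultaneously obligatory and forbidden, violating the D-axiom.

Inconsistent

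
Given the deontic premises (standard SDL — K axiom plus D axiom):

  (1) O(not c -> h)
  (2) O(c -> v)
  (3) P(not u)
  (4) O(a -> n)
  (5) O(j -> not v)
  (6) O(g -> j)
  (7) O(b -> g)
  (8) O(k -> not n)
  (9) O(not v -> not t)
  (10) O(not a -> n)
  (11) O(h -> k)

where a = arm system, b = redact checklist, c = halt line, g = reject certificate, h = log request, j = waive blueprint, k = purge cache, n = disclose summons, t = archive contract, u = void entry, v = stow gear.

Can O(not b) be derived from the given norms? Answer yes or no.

By case analysis on not a: premise 10 gives O(not a -> n) and premise 4 gives O(a -> n), so O(n) either way.
The contrapositive of premise 8 (O(k -> not n)) is O(n -> not k), and O(n) is already established, so O(not k).
The contrapositive of premise 11 (O(h -> k)) is O(not k -> not h), and O(not k) is already established, so O(not h).
The contrapositive of premise 1 (O(not c -> h)) is O(not h -> c), and O(not h) is already established, so O(c).
With premise 2, O(c -> v), the K-axiom yields O(v).
Premise 5, O(j -> not v), contraposes to O(v -> not j); with O(v) we get O(not j).
Premise 6, O(g -> j), contraposes to O(not j -> not g); with O(not j) we get O(not g).
The contrapositive of premise 7 (O(b -> g)) is O(not g -> not b), and O(not g) is already established, so O(not b).
Premises 3, 9 do not contribute to this derivation.
So O(not b) follows.

Yes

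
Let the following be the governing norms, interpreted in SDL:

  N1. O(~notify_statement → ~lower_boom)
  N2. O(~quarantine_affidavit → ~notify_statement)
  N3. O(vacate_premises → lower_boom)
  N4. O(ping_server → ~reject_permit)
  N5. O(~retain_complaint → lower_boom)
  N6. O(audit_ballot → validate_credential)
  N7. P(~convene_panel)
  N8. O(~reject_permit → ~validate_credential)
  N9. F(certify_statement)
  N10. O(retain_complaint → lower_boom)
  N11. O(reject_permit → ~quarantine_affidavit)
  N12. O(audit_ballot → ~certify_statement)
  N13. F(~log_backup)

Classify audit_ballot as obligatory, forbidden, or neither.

Forbidden

Premises 5 and 10 are O(~retain_complaint → lower_boom) and O(retain_complaint → lower_boom); every ideal world satisfies ~retain_complaint or retain_complaint, so in either case lower_boom holds — hence O(lower_boom).
Premise 1, O(~notify_statement → ~lower_boom), contraposes to O(lower_boom → notify_statement); with O(lower_boom) we get O(notify_statement).
The contrapositive of premise 2 (O(~quarantine_affidavit → ~notify_statement)) is O(notify_statement → quarantine_affidavit), and O(notify_statement) is already established, so O(quarantine_affidavit).
Premise 11 is O(reject_permit → ~quarantine_affidavit); contrapositively O(quarantine_affidavit → ~reject_permit). Since O(quarantine_affidavit) holds, K gives O(~reject_permit).
With premise 8, O(~reject_permit → ~validate_credential), the K-axiom yields O(~validate_credential).
The contrapositive of premise 6 (O(audit_ballot → validate_credential)) is O(~validate_credential → ~audit_ballot), and O(~validate_credential) is already established, so O(~audit_ballot).
Premises 3, 4, 7, 9, 12, 13 do not contribute to this derivation.
Thus O(~audit_ballot), which is F(audit_ballot): audit_ballot is forbidden.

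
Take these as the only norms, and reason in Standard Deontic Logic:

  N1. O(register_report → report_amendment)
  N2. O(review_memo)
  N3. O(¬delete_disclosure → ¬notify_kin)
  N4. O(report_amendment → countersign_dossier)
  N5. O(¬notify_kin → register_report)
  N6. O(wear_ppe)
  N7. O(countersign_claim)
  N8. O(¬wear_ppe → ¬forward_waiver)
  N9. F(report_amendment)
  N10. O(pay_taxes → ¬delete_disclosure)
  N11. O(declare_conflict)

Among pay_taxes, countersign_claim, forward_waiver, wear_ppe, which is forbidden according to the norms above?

pay_taxes

Premise 9 is F(report_amendment), i.e. O(¬report_amendment).
Premise 1 is O(register_report → report_amendment); contrapositively O(¬report_amendment → ¬register_report). Since O(¬report_amendment) holds, K gives O(¬register_report).
Premise 5 is O(¬notify_kin → register_report); contrapositively O(¬register_report → notify_kin). Since O(¬register_report) holds, K gives O(notify_kin).
The contrapositive of premise 3 (O(¬delete_disclosure → ¬notify_kin)) is O(notify_kin → delete_disclosure), and O(notify_kin) is already established, so O(delete_disclosure).
The contrapositive of premise 10 (O(pay_taxes → ¬delete_disclosure)) is O(delete_disclosure → ¬pay_taxes), and O(delete_disclosure) is already established, so O(¬pay_taxes).
So O(¬pay_taxes) holds, i.e. pay_taxes is forbidden. None of the other listed options is forbidden under the premises.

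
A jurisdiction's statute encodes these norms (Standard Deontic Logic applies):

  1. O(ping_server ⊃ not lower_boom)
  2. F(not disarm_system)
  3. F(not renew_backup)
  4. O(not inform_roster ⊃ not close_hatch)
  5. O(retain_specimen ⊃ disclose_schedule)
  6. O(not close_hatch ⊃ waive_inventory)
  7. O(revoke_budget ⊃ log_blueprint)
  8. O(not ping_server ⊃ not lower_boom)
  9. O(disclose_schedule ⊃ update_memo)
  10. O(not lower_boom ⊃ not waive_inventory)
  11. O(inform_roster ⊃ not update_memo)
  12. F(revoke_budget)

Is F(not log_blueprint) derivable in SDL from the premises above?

Premise 7 is O(revoke_budget ⊃ log_blueprint), but O(revoke_budget) is not derivable from the premises, so it does not yield O(log_blueprint).
No other premise forces O(log_blueprint). An ideal world satisfying every premise can still have not log_blueprint true, so F(not log_blueprint) is not derivable.

No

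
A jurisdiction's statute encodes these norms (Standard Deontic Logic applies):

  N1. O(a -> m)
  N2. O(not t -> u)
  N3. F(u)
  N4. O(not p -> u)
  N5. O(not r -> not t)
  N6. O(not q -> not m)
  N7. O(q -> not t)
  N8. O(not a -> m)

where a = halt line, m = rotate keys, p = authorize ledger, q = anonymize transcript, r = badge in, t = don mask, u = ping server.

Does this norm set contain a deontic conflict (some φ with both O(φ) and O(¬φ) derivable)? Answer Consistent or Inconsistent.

Premises 8 and 1 are O(not a -> m) and O(a -> m); every ideal world satisfies not a or a, so in either case m holds — hence O(m).
The contrapositive of premise 6 (O(not q -> not m)) is O(m -> q), and O(m) is already established, so O(q).
Premise 7 is O(q -> not t); since O(q), deontic closure gives O(not t).
Premise 2 is O(not t -> u); since O(not t), deontic closure gives O(u).
However, F(u) at premise 3 amounts to O(not u).
We now have both O(u) and O(not u) — u is simultaneously obligatory and forbidden, violating the D-axiom.

Inconsistent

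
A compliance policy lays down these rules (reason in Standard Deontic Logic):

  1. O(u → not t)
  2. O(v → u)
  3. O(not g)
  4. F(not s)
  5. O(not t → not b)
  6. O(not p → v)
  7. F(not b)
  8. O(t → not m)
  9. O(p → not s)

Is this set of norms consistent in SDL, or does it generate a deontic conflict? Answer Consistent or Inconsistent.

Premise 4, F(not s), is equivalent to O(s).
Premise 9, O(p → not s), contraposes to O(s → not p); with O(s) we get O(not p).
Applying K to premise 6 (O(not p → v)) and O(not p) yields O(v).
With premise 2, O(v → u), the K-axiom yields O(u).
From O(u) and premise 1, O(u → not t), we obtain O(not t).
With premise 5, O(not t → not b), the K-axiom yields O(not b).
Yet premise 7 is F(not b), i.e. O(b).
We now have both O(not b) and O(b) — b is simultaneously obligatory and forbidden, violating the D-axiom.

Inconsistent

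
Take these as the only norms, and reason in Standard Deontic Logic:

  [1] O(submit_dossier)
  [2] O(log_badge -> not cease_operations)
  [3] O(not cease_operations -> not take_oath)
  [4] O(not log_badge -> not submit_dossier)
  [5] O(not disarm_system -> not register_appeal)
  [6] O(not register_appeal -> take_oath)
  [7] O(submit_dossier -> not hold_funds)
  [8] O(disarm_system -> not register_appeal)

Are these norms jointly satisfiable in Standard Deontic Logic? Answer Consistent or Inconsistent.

Premises 5 and 8 cover both cases: O(not disarm_system -> not register_appeal) and O(disarm_system -> not register_appeal). Since not disarm_system ∨ disarm_system is a tautology, O(not register_appeal) follows.
Premise 6 is O(not register_appeal -> take_oath); since O(not register_appeal), deontic closure gives O(take_oath).
Premise 3, O(not cease_operations -> not take_oath), contraposes to O(take_oath -> cease_operations); with O(take_oath) we get O(cease_operations).
The contrapositive of premise 2 (O(log_badge -> not cease_operations)) is O(cease_operations -> not log_badge), and O(cease_operations) is already established, so O(not log_badge).
With premise 4, O(not log_badge -> not submit_dossier), the K-axiom yields O(not submit_dossier).
Yet premise 1 states O(submit_dossier).
We now have both O(not submit_dossier) and O(submit_dossier) — submit_dossier is simultaneously obligatory and forbidden, violating the D-axiom.

Inconsistent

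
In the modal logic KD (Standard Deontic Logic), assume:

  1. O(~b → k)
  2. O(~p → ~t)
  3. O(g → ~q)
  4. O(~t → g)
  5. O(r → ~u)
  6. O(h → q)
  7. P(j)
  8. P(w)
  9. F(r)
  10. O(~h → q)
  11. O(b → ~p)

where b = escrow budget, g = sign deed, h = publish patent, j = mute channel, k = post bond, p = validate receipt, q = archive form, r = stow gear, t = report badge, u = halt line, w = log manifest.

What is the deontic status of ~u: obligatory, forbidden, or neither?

Premise 5 is O(r → ~u), but O(r) is not derivable from the premises, so it does not yield O(~u).
No premise or chain of K-axiom applications forces O(~u), and none forces O(u). So ~u is neither obligatory nor forbidden under these norms.

Neither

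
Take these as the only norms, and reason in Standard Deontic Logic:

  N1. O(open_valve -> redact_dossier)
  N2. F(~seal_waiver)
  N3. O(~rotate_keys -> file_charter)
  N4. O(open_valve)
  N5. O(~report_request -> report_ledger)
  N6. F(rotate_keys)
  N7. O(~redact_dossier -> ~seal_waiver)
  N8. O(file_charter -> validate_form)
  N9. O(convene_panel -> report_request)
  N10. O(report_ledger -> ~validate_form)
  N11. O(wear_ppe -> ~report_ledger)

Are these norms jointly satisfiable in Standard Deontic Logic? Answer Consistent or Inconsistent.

Premise 7 is O(~redact_dossier -> ~seal_waiver), but O(~redact_dossier) is not derivable from the premises, so it does not yield O(~seal_waiver).
So O(~seal_waiver) is not derivable, and the apparent clash with O(seal_waiver) does not arise.
A world satisfying every obligation exists (e.g. convene_panel=false, file_charter=true, open_valve=true, redact_dossier=true, report_ledger=false, report_request=true, rotate_keys=false, seal_waiver=true, validate_form=true, wear_ppe=false); no atom is both obligatory and forbidden, so the set is consistent.

Consistent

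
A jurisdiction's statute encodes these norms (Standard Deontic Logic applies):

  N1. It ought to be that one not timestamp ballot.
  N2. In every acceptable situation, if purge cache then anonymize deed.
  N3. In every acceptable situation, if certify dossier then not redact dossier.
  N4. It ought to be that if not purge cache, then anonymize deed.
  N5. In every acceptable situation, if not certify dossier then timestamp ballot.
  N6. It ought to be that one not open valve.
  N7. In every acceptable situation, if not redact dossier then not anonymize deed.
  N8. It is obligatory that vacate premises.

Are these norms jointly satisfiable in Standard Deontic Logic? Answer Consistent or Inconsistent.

Premises 4 and 2 are O(¬purge_cache → anonymize_deed) and O(purge_cache → anonymize_deed); every ideal world satisfies ¬purge_cache or purge_cache, so in either case anonymize_deed holds — hence O(anonymize_deed).
Premise 7, O(¬redact_dossier → ¬anonymize_deed), contraposes to O(anonymize_deed → redact_dossier); with O(anonymize_deed) we get O(redact_dossier).
The contrapositive of premise 3 (O(certify_dossier → ¬redact_dossier)) is O(redact_dossier → ¬certify_dossier), and O(redact_dossier) is already established, so O(¬certify_dossier).
From O(¬certify_dossier) and premise 5, O(¬certify_dossier → timestamp_ballot), we obtain O(timestamp_ballot).
But premise 1 directly asserts O(¬timestamp_ballot).
We now have both O(timestamp_ballot) and O(¬timestamp_ballot) — timestamp_ballot is simultaneously obligatory and forbidden, violating the D-axiom.

Inconsistent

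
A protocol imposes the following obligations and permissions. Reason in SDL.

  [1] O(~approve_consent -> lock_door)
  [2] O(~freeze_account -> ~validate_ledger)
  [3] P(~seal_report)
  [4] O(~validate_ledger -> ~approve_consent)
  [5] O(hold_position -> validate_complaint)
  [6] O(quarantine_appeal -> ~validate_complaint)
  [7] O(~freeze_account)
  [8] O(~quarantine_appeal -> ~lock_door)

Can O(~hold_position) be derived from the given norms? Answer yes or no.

Premise 7 states O(~freeze_account) outright.
From O(~freeze_account) and premise 2, O(~freeze_account -> ~validate_ledger), we obtain O(~validate_ledger).
With premise 4, O(~validate_ledger -> ~approve_consent), the K-axiom yields O(~approve_consent).
Premise 1 is O(~approve_consent -> lock_door); since O(~approve_consent), deontic closure gives O(lock_door).
Premise 8, O(~quarantine_appeal -> ~lock_door), contraposes to O(lock_door -> quarantine_appeal); with O(lock_door) we get O(quarantine_appeal).
With premise 6, O(quarantine_appeal -> ~validate_complaint), the K-axiom yields O(~validate_complaint).
Premise 5 is O(hold_position -> validate_complaint); contrapositively O(~validate_complaint -> ~hold_position). Since O(~validate_complaint) holds, K gives O(~hold_position).
Premise 3 does not contribute to this derivation.
So O(~hold_position) follows.

Yes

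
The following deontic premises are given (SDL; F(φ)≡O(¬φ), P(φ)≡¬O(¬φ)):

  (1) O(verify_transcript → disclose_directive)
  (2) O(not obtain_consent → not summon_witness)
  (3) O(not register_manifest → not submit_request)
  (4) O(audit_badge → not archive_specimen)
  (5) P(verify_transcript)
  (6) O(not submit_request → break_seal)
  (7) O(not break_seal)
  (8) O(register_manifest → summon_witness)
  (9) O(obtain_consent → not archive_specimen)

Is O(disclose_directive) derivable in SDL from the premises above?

Premise 1 is O(verify_transcript → disclose_directive), but O(verify_transcript) is not derivable from the premises (the permission P(verify_transcript) asserts only not O(not verify_transcript), not O(verify_transcript)), so it does not yield O(disclose_directive).
No other premise forces O(disclose_directive). An ideal world satisfying every premise can still have disclose_directive false, so O(disclose_directive) is not derivable.

No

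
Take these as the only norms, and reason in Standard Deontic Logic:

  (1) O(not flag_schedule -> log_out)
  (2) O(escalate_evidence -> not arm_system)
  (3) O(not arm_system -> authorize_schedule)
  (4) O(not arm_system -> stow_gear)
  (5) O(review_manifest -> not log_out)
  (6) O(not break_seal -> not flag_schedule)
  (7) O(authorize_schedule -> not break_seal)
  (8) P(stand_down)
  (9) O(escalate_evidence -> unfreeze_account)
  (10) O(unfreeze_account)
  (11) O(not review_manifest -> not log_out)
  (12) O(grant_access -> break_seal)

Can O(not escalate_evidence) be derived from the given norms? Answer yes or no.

Yes

Premises 5 and 11 are O(review_manifest -> not log_out) and O(not review_manifest -> not log_out); every ideal world satisfies review_manifest or not review_manifest, so in either case not log_out holds — hence O(not log_out).
The contrapositive of premise 1 (O(not flag_schedule -> log_out)) is O(not log_out -> flag_schedule), and O(not log_out) is already established, so O(flag_schedule).
The contrapositive of premise 6 (O(not break_seal -> not flag_schedule)) is O(flag_schedule -> break_seal), and O(flag_schedule) is already established, so O(break_seal).
The contrapositive of premise 7 (O(authorize_schedule -> not break_seal)) is O(break_seal -> not authorize_schedule), and O(break_seal) is already established, so O(not authorize_schedule).
Premise 3, O(not arm_system -> authorize_schedule), contraposes to O(not authorize_schedule -> arm_system); with O(not authorize_schedule) we get O(arm_system).
Premise 2 is O(escalate_evidence -> not arm_system); contrapositively O(arm_system -> not escalate_evidence). Since O(arm_system) holds, K gives O(not escalate_evidence).
Premises 4, 8, 9, 10, 12 do not contribute to this derivation.
So O(not escalate_evidence) follows.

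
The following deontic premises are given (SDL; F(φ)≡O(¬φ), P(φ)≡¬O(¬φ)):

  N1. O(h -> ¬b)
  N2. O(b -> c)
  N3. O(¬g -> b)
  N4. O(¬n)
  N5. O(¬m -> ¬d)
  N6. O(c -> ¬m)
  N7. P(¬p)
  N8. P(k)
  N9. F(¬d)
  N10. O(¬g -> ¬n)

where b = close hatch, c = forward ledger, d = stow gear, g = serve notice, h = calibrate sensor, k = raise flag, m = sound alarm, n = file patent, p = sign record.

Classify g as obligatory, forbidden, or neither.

Premise 9, F(¬d), is equivalent to O(d).
The contrapositive of premise 5 (O(¬m -> ¬d)) is O(d -> m), and O(d) is already established, so O(m).
The contrapositive of premise 6 (O(c -> ¬m)) is O(m -> ¬c), and O(m) is already established, so O(¬c).
Premise 2 is O(b -> c); contrapositively O(¬c -> ¬b). Since O(¬c) holds, K gives O(¬b).
Premise 3 is O(¬g -> b); contrapositively O(¬b -> g). Since O(¬b) holds, K gives O(g).
Premises 1, 4, 7, 8, 10 do not contribute to this derivation.
Hence g is obligatory.

Obligatory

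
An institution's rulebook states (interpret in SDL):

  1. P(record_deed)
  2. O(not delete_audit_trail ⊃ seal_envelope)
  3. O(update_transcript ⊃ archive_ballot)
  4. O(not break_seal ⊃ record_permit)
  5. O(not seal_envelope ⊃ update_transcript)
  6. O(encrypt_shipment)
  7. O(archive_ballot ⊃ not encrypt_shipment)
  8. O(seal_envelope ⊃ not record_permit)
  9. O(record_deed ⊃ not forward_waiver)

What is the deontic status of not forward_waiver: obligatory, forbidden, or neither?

Neither

Premise 9 is O(record_deed ⊃ not forward_waiver), but O(record_deed) is not derivable from the premises (the permission P(record_deed) asserts only not O(not record_deed), not O(record_deed)), so it does not yield O(not forward_waiver).
No premise or chain of K-axiom applications forces O(not forward_waiver), and none forces O(forward_waiver). So not forward_waiver is neither obligatory nor forbidden under these norms.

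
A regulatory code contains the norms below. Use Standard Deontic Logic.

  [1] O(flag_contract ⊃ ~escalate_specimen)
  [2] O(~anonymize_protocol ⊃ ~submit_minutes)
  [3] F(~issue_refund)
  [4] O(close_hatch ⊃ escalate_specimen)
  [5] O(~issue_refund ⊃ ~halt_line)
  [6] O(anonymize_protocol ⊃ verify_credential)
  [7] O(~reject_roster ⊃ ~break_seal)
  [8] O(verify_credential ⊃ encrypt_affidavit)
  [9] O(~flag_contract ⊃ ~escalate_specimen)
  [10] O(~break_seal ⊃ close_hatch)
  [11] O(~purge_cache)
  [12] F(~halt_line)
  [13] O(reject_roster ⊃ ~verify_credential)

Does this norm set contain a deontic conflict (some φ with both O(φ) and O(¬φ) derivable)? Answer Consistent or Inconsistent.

Premise 5 is O(~issue_refund ⊃ ~halt_line), but O(~issue_refund) is not derivable from the premises, so it does not yield O(~halt_line).
So O(~halt_line) is not derivable, and the apparent clash with O(halt_line) does not arise.
A world satisfying every obligation exists (e.g. anonymize_protocol=false, break_seal=true, close_hatch=false, encrypt_affidavit=false, escalate_specimen=false, flag_contract=false, halt_line=true, issue_refund=true, purge_cache=false, reject_roster=true, submit_minutes=false, verify_credential=false); no atom is both obligatory and forbidden, so the set is consistent.

Consistent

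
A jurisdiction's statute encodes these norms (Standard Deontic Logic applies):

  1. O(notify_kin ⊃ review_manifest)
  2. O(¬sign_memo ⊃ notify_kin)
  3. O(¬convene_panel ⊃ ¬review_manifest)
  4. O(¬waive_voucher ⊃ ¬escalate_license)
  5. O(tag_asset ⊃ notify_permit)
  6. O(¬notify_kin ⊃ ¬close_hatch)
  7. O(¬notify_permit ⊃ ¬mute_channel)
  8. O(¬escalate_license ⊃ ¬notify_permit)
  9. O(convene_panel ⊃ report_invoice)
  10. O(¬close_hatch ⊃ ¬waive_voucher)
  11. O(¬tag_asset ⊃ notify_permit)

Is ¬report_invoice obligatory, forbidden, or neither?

Forbidden

Premises 5 and 11 are O(tag_asset ⊃ notify_permit) and O(¬tag_asset ⊃ notify_permit); every ideal world satisfies tag_asset or ¬tag_asset, so in either case notify_permit holds — hence O(notify_permit).
The contrapositive of premise 8 (O(¬escalate_license ⊃ ¬notify_permit)) is O(notify_permit ⊃ escalate_license), and O(notify_permit) is already established, so O(escalate_license).
Premise 4, O(¬waive_voucher ⊃ ¬escalate_license), contraposes to O(escalate_license ⊃ waive_voucher); with O(escalate_license) we get O(waive_voucher).
Premise 10, O(¬close_hatch ⊃ ¬waive_voucher), contraposes to O(waive_voucher ⊃ close_hatch); with O(waive_voucher) we get O(close_hatch).
Premise 6 is O(¬notify_kin ⊃ ¬close_hatch); contrapositively O(close_hatch ⊃ notify_kin). Since O(close_hatch) holds, K gives O(notify_kin).
With premise 1, O(notify_kin ⊃ review_manifest), the K-axiom yields O(review_manifest).
The contrapositive of premise 3 (O(¬convene_panel ⊃ ¬review_manifest)) is O(review_manifest ⊃ convene_panel), and O(review_manifest) is already established, so O(convene_panel).
Premise 9 is O(convene_panel ⊃ report_invoice); since O(convene_panel), deontic closure gives O(report_invoice).
Premises 2, 7 do not contribute to this derivation.
Thus O(report_invoice), which is F(¬report_invoice): ¬report_invoice is forbidden.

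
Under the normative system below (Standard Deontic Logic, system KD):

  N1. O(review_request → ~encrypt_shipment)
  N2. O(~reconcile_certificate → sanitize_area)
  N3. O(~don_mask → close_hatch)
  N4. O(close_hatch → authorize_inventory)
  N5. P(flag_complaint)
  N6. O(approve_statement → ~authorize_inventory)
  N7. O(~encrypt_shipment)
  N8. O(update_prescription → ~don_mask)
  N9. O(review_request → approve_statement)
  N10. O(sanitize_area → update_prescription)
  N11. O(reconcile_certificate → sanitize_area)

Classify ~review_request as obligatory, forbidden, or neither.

Obligatory

Premises 11 and 2 are O(reconcile_certificate → sanitize_area) and O(~reconcile_certificate → sanitize_area); every ideal world satisfies reconcile_certificate or ~reconcile_certificate, so in either case sanitize_area holds — hence O(sanitize_area).
With premise 10, O(sanitize_area → update_prescription), the K-axiom yields O(update_prescription).
Applying K to premise 8 (O(update_prescription → ~don_mask)) and O(update_prescription) yields O(~don_mask).
Premise 3 is O(~don_mask → close_hatch); since O(~don_mask), deontic closure gives O(close_hatch).
With premise 4, O(close_hatch → authorize_inventory), the K-axiom yields O(authorize_inventory).
The contrapositive of premise 6 (O(approve_statement → ~authorize_inventory)) is O(authorize_inventory → ~approve_statement), and O(authorize_inventory) is already established, so O(~approve_statement).
Premise 9 is O(review_request → approve_statement); contrapositively O(~approve_statement → ~review_request). Since O(~approve_statement) holds, K gives O(~review_request).
Premises 1, 5, 7 do not contribute to this derivation.
Hence ~review_request is obligatory.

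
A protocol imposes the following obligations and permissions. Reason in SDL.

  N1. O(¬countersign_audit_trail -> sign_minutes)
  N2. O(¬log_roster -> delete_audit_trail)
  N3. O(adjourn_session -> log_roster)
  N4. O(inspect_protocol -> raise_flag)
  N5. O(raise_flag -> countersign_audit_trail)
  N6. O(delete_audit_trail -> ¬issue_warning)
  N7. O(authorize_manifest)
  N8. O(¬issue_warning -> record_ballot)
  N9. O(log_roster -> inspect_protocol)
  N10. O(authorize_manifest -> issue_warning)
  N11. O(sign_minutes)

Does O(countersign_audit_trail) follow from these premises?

Yes

Premise 7 gives O(authorize_manifest).
With premise 10, O(authorize_manifest -> issue_warning), the K-axiom yields O(issue_warning).
The contrapositive of premise 6 (O(delete_audit_trail -> ¬issue_warning)) is O(issue_warning -> ¬delete_audit_trail), and O(issue_warning) is already established, so O(¬delete_audit_trail).
The contrapositive of premise 2 (O(¬log_roster -> delete_audit_trail)) is O(¬delete_audit_trail -> log_roster), and O(¬delete_audit_trail) is already established, so O(log_roster).
Premise 9 is O(log_roster -> inspect_protocol); since O(log_roster), deontic closure gives O(inspect_protocol).
From O(inspect_protocol) and premise 4, O(inspect_protocol -> raise_flag), we obtain O(raise_flag).
From O(raise_flag) and premise 5, O(raise_flag -> countersign_audit_trail), we obtain O(countersign_audit_trail).
Premises 1, 3, 8, 11 do not contribute to this derivation.
So O(countersign_audit_trail) follows.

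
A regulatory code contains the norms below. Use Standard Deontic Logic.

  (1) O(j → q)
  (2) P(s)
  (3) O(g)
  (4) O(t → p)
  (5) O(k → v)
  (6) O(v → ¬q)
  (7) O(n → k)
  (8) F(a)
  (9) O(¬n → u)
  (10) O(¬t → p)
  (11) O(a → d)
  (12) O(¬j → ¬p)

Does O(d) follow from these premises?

No

Premise 11 is O(a → d), but O(a) is not derivable from the premises, so it does not yield O(d).
No other premise forces O(d). An ideal world satisfying every premise can still have d false, so O(d) is not derivable.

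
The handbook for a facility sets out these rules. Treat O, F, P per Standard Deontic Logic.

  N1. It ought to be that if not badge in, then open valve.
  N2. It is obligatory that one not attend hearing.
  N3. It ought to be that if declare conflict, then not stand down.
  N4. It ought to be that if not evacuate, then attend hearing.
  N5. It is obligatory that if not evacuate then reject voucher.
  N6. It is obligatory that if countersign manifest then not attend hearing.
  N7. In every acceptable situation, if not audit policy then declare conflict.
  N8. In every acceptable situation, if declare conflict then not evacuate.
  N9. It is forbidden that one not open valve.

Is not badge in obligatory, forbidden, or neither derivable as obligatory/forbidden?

Premise 1 is O(¬badge_in → open_valve); even if O(open_valve) held, inferring O(¬badge_in) would be affirming the consequent — invalid.
No premise or chain of K-axiom applications forces O(¬badge_in), and none forces O(badge_in). So ¬badge_in is neither obligatory nor forbidden under these norms.

Neither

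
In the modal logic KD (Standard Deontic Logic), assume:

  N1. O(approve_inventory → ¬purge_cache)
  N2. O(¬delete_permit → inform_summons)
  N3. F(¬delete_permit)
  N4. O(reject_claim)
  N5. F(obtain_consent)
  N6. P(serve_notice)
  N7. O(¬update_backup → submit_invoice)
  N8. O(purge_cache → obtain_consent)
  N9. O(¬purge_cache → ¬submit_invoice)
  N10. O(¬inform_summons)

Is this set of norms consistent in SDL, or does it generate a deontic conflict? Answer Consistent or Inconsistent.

Premise 2 is O(¬delete_permit → inform_summons), but O(¬delete_permit) is not derivable from the premises, so it does not yield O(inform_summons).
So O(inform_summons) is not derivable, and the apparent clash with O(¬inform_summons) does not arise.
A world satisfying every obligation exists (e.g. approve_inventory=false, delete_permit=true, inform_summons=false, obtain_consent=false, purge_cache=false, reject_claim=true, serve_notice=false, submit_invoice=false, update_backup=true); no atom is both obligatory and forbidden, so the set is consistent.

Consistent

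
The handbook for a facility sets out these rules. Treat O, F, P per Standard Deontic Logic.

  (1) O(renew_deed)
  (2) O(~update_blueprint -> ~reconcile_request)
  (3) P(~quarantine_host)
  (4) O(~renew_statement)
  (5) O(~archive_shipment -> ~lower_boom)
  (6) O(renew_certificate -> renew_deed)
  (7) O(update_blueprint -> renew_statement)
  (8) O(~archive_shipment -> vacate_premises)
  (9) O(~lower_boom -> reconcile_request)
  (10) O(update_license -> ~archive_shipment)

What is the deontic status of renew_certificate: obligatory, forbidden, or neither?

Premise 6 is O(renew_certificate -> renew_deed); even if O(renew_deed) held, inferring O(renew_certificate) would be affirming the consequent — invalid.
No premise or chain of K-axiom applications forces O(renew_certificate), and none forces O(~renew_certificate). So renew_certificate is neither obligatory nor forbidden under these norms.

Neither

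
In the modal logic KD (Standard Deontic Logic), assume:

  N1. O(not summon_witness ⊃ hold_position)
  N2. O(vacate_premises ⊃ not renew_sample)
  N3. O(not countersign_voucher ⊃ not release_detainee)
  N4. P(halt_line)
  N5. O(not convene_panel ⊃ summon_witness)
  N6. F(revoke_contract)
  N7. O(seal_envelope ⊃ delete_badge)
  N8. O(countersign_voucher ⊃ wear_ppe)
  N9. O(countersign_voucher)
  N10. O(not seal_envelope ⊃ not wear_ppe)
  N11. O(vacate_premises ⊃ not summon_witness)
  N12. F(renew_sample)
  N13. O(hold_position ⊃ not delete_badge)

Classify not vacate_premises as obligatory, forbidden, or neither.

Premise 9 states O(countersign_voucher) outright.
From O(countersign_voucher) and premise 8, O(countersign_voucher ⊃ wear_ppe), we obtain O(wear_ppe).
Premise 10 is O(not seal_envelope ⊃ not wear_ppe); contrapositively O(wear_ppe ⊃ seal_envelope). Since O(wear_ppe) holds, K gives O(seal_envelope).
From O(seal_envelope) and premise 7, O(seal_envelope ⊃ delete_badge), we obtain O(delete_badge).
Premise 13 is O(hold_position ⊃ not delete_badge); contrapositively O(delete_badge ⊃ not hold_position). Since O(delete_badge) holds, K gives O(not hold_position).
Premise 1 is O(not summon_witness ⊃ hold_position); contrapositively O(not hold_position ⊃ summon_witness). Since O(not hold_position) holds, K gives O(summon_witness).
Premise 11, O(vacate_premises ⊃ not summon_witness), contraposes to O(summon_witness ⊃ not vacate_premises); with O(summon_witness) we get O(not vacate_premises).
Premises 2, 3, 4, 5, 6, 12 do not contribute to this derivation.
Hence not vacate_premises is obligatory.

Obligatory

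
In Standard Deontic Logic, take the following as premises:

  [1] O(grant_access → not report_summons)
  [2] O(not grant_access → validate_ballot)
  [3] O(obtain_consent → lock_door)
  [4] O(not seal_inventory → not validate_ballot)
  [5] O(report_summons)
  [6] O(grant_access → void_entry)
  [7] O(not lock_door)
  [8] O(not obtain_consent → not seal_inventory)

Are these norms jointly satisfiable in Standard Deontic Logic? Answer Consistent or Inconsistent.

Premise 5 gives O(report_summons).
Premise 1 is O(grant_access → not report_summons); contrapositively O(report_summons → not grant_access). Since O(report_summons) holds, K gives O(not grant_access).
From O(not grant_access) and premise 2, O(not grant_access → validate_ballot), we obtain O(validate_ballot).
The contrapositive of premise 4 (O(not seal_inventory → not validate_ballot)) is O(validate_ballot → seal_inventory), and O(validate_ballot) is already established, so O(seal_inventory).
Premise 8 is O(not obtain_consent → not seal_inventory); contrapositively O(seal_inventory → obtain_consent). Since O(seal_inventory) holds, K gives O(obtain_consent).
Premise 3 is O(obtain_consent → lock_door); since O(obtain_consent), deontic closure gives O(lock_door).
However, premise 7 gives O(not lock_door).
We now have both O(lock_door) and O(not lock_door) — lock_door is simultaneously obligatory and forbidden, violating the D-axiom.

Inconsistent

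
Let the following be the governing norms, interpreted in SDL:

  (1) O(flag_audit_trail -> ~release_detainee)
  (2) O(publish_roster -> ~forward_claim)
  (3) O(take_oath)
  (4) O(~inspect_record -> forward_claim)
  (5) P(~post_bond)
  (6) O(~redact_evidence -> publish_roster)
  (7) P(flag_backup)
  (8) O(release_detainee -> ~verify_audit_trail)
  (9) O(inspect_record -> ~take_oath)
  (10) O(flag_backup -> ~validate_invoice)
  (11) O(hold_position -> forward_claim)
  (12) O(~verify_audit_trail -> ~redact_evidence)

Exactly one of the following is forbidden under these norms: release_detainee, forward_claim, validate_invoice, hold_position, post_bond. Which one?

release_detainee

Premise 3 gives O(take_oath).
The contrapositive of premise 9 (O(inspect_record -> ~take_oath)) is O(take_oath -> ~inspect_record), and O(take_oath) is already established, so O(~inspect_record).
With premise 4, O(~inspect_record -> forward_claim), the K-axiom yields O(forward_claim).
Premise 2, O(publish_roster -> ~forward_claim), contraposes to O(forward_claim -> ~publish_roster); with O(forward_claim) we get O(~publish_roster).
The contrapositive of premise 6 (O(~redact_evidence -> publish_roster)) is O(~publish_roster -> redact_evidence), and O(~publish_roster) is already established, so O(redact_evidence).
Premise 12 is O(~verify_audit_trail -> ~redact_evidence); contrapositively O(redact_evidence -> verify_audit_trail). Since O(redact_evidence) holds, K gives O(verify_audit_trail).
Premise 8, O(release_detainee -> ~verify_audit_trail), contraposes to O(verify_audit_trail -> ~release_detainee); with O(verify_audit_trail) we get O(~release_detainee).
So O(~release_detainee) holds, i.e. release_detainee is forbidden. None of the other listed options is forbidden under the premises.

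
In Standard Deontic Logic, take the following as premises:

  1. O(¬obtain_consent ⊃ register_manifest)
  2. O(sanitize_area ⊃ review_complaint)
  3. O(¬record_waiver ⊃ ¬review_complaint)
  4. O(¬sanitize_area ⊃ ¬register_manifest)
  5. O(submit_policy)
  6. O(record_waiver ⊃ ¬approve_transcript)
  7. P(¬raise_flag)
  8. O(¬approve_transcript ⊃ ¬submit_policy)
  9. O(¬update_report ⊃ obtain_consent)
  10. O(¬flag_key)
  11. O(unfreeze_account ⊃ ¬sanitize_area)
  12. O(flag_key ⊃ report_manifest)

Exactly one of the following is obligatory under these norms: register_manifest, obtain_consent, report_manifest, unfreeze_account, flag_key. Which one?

Premise 5 states O(submit_policy) outright.
Premise 8 is O(¬approve_transcript ⊃ ¬submit_policy); contrapositively O(submit_policy ⊃ approve_transcript). Since O(submit_policy) holds, K gives O(approve_transcript).
Premise 6 is O(record_waiver ⊃ ¬approve_transcript); contrapositively O(approve_transcript ⊃ ¬record_waiver). Since O(approve_transcript) holds, K gives O(¬record_waiver).
Applying K to premise 3 (O(¬record_waiver ⊃ ¬review_complaint)) and O(¬record_waiver) yields O(¬review_complaint).
Premise 2, O(sanitize_area ⊃ review_complaint), contraposes to O(¬review_complaint ⊃ ¬sanitize_area); with O(¬review_complaint) we get O(¬sanitize_area).
Premise 4 is O(¬sanitize_area ⊃ ¬register_manifest); since O(¬sanitize_area), deontic closure gives O(¬register_manifest).
Premise 1 is O(¬obtain_consent ⊃ register_manifest); contrapositively O(¬register_manifest ⊃ obtain_consent). Since O(¬register_manifest) holds, K gives O(obtain_consent).
So O(obtain_consent) holds — obtain_consent is obligatory. None of the other listed options is made obligatory by any chain of premises.

obtain_consent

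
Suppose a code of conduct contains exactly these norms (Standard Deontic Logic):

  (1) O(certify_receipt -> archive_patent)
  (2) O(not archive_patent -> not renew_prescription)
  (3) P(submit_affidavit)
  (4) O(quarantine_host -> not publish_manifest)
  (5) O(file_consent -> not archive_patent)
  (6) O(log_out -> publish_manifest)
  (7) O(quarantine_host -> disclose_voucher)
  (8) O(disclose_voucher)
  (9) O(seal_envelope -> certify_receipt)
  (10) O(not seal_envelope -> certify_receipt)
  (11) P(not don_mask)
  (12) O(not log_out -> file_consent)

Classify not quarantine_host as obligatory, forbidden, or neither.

Obligatory

Premises 10 and 9 cover both cases: O(not seal_envelope -> certify_receipt) and O(seal_envelope -> certify_receipt). Since not seal_envelope ∨ seal_envelope is a tautology, O(certify_receipt) follows.
Applying K to premise 1 (O(certify_receipt -> archive_patent)) and O(certify_receipt) yields O(archive_patent).
Premise 5 is O(file_consent -> not archive_patent); contrapositively O(archive_patent -> not file_consent). Since O(archive_patent) holds, K gives O(not file_consent).
The contrapositive of premise 12 (O(not log_out -> file_consent)) is O(not file_consent -> log_out), and O(not file_consent) is already established, so O(log_out).
Premise 6 is O(log_out -> publish_manifest); since O(log_out), deontic closure gives O(publish_manifest).
Premise 4, O(quarantine_host -> not publish_manifest), contraposes to O(publish_manifest -> not quarantine_host); with O(publish_manifest) we get O(not quarantine_host).
Premises 2, 3, 7, 8, 11 do not contribute to this derivation.
Hence not quarantine_host is obligatory.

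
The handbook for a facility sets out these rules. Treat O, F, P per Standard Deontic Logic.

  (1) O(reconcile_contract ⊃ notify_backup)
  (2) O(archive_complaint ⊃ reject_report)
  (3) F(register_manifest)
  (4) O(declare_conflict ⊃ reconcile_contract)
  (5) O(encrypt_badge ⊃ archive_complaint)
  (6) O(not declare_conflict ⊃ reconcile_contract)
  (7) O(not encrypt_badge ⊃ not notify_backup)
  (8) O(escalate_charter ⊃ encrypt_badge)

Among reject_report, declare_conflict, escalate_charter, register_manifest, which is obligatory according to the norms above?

reject_report

Premises 6 and 4 cover both cases: O(not declare_conflict ⊃ reconcile_contract) and O(declare_conflict ⊃ reconcile_contract). Since not declare_conflict ∨ declare_conflict is a tautology, O(reconcile_contract) follows.
With premise 1, O(reconcile_contract ⊃ notify_backup), the K-axiom yields O(notify_backup).
Premise 7 is O(not encrypt_badge ⊃ not notify_backup); contrapositively O(notify_backup ⊃ encrypt_badge). Since O(notify_backup) holds, K gives O(encrypt_badge).
Premise 5 is O(encrypt_badge ⊃ archive_complaint); since O(encrypt_badge), deontic closure gives O(archive_complaint).
From O(archive_complaint) and premise 2, O(archive_complaint ⊃ reject_report), we obtain O(reject_report).
So O(reject_report) holds — reject_report is obligatory. None of the other listed options is made obligatory by any chain of premises.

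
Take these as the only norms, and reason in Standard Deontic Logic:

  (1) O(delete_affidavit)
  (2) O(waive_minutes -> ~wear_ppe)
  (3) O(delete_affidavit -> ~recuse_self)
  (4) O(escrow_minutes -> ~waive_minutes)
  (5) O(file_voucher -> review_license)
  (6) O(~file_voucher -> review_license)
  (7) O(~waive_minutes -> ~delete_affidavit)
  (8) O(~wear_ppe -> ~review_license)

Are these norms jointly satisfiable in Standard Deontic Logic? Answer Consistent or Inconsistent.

Premises 5 and 6 are O(file_voucher -> review_license) and O(~file_voucher -> review_license); every ideal world satisfies file_voucher or ~file_voucher, so in either case review_license holds — hence O(review_license).
The contrapositive of premise 8 (O(~wear_ppe -> ~review_license)) is O(review_license -> wear_ppe), and O(review_license) is already established, so O(wear_ppe).
Premise 2, O(waive_minutes -> ~wear_ppe), contraposes to O(wear_ppe -> ~waive_minutes); with O(wear_ppe) we get O(~waive_minutes).
From O(~waive_minutes) and premise 7, O(~waive_minutes -> ~delete_affidavit), we obtain O(~delete_affidavit).
Yet premise 1 states O(delete_affidavit).
We now have both O(~delete_affidavit) and O(delete_affidavit) — delete_affidavit is simultaneously obligatory and forbidden, violating the D-axiom.

Inconsistent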